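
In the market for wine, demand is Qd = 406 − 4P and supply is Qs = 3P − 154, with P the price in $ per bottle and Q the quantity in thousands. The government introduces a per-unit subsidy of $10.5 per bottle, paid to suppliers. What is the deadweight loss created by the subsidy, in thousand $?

Deadweight loss = $94.5 thousand.

Without the subsidy, 406 − 4P = 3P − 154 gives 7P = 560, so P* = $80 and Q* = 86.
With a per-unit subsidy paid to suppliers, each receives P + 10.5 per unit sold, so supply becomes Qs = 3(P + 10.5) − 154.
New equilibrium: buyers pay $75.5, suppliers receive $86, Q = 104. (Wedge: Pb − Ps = −10.5.)
Quantity rises by |ΔQ| = |86 − 104| = 18.
DWL = ½ · t · |ΔQ| = ½ · 10.5 · 18 = $94.5.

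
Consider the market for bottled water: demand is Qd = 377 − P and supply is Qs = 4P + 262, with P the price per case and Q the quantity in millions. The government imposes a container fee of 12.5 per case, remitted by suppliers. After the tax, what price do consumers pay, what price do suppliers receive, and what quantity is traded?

Consumers pay 33; suppliers receive 20.5; quantity = 344.

Without the tax, 377 − P = 4P + 262 gives 5P = 115, so P* = 23 and Q* = 354.
With the tax collected from suppliers, supply shifts: Qs = 4(P − 12.5) + 262.
Solving gives Q = 344 with consumers paying 33 and suppliers receiving 20.5 (the 12.5 wedge).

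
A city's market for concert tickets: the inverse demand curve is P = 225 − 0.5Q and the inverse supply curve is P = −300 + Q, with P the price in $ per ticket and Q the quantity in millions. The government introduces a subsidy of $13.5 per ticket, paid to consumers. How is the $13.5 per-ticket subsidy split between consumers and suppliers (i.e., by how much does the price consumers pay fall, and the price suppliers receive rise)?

Consumers gain $4.5 per ticket; suppliers gain $9 per ticket.

Rewrite in direct form: Qd = 450 − 2P and Qs = P + 300.
Before the subsidy: set 450 − 2P = P + 300 → P* = $50, Q* = 350.
With a per-unit subsidy paid to consumers, each effectively pays P − 13.5, so demand becomes Qd = 450 − 2(P − 13.5).
Solving gives Q = 359 with consumers paying $45.5 and suppliers receiving $59 (the $13.5 wedge).
Gain to consumers: $4.5; to suppliers: $9. (They sum to $13.5.)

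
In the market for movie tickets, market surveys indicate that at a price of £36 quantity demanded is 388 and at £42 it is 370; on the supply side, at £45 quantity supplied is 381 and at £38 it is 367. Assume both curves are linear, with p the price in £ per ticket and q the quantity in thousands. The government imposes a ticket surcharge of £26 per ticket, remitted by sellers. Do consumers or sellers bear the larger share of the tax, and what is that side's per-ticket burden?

Demand slope: (370 − 388)/(42 − 36) = -3, so qd = 496 − 3p.
Supply slope: (367 − 381)/(38 − 45) = 2, so qs = 2p + 291.
Before the tax: set 496 − 3p = 2p + 291 → p* = £41, q* = 373.
With the tax collected from sellers, supply shifts: qs = 2(p − 26) + 291.
Solving gives q = 341.8 with consumers paying £51.4 and sellers receiving £25.4 (the £26 wedge).
Per-ticket burden: consumers £10.4, sellers £15.6.
Sellers take the larger share because supply is less price-elastic here (demand slope 3 vs supply slope 2).
The less price-elastic side of the market bears the larger share of a per-unit tax.

Sellers bear the larger share: £15.6 per ticket.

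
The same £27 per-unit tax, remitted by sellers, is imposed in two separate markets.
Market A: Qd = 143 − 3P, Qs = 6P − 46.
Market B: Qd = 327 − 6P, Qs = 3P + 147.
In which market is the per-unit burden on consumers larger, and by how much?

Market A: pre-tax P* = £21, Q* = 80; post-tax Q = 26; per-unit burden on consumers = £18.
Market B: pre-tax P* = £20, Q* = 207; post-tax Q = 153; per-unit burden on consumers = £9.
Difference: £18 vs £9 → market A is larger by £9.

Market A, by £9.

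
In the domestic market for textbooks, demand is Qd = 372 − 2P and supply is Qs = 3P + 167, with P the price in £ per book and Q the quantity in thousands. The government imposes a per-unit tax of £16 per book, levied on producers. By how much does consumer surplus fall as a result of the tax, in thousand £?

Before the tax: set 372 − 2P = 3P + 167 → P* = £41, Q* = 290.
With the tax collected from producers, supply shifts: Qs = 3(P − 16) + 167.
New equilibrium: buyers pay £50.6, producers receive £34.6, Q = 270.8. (Wedge: Pb − Ps = 16.)
ΔCS is the trapezoid between Q = 270.8 and Q = 290 of height £9.6: ½ · (290 + 270.8) · 9.6 = £2691.84.

Consumer surplus falls by £2691.84 thousand.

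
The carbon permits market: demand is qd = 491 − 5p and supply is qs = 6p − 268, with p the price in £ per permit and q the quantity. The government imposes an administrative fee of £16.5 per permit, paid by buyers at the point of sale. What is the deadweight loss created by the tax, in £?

Deadweight loss = £371.25.

Without the tax, 491 − 5p = 6p − 268 gives 11p = 759, so p* = £69 and q* = 146.
With the tax collected from buyers, demand (in seller-price terms) shifts: qd = 491 − 5(p + 16.5).
Solving gives q = 101 with buyers paying £78 and producers receiving £61.5 (the £16.5 wedge).
Quantity falls by |ΔQ| = |146 − 101| = 45.
DWL = ½ · t · |ΔQ| = ½ · 16.5 · 45 = £371.25.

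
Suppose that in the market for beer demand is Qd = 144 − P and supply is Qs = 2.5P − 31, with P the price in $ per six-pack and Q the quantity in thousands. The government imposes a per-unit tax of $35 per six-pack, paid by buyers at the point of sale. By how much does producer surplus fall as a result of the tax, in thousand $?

Before the tax: set 144 − P = 2.5P − 31 → P* = $50, Q* = 94.
With the tax collected from buyers, demand (in seller-price terms) shifts: Qd = 144 − (P + 35).
Solving gives Q = 69 with buyers paying $75 and sellers receiving $40 (the $35 wedge).
ΔPS is the trapezoid between Q = 69 and Q = 94 of height $10: ½ · (94 + 69) · 10 = $815.

Producer surplus falls by $815 thousand.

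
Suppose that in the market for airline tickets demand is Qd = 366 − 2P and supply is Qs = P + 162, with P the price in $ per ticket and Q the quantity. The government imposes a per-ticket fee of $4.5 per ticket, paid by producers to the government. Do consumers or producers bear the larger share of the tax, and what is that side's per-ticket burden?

Without the tax, 366 − 2P = P + 162 gives 3P = 204, so P* = $68 and Q* = 230.
With the tax collected from producers, supply shifts: Qs = (P − 4.5) + 162.
Solving gives Q = 227 with consumers paying $69.5 and producers receiving $65 (the $4.5 wedge).
Per-ticket burden: consumers $1.5, producers $3.
Producers take the larger share because supply is less price-elastic here (demand slope 2 vs supply slope 1).

Producers bear the larger share: $3 per ticket.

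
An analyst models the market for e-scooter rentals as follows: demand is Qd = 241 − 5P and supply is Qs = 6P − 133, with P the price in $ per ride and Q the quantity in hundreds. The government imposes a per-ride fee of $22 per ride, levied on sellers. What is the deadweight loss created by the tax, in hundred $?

Deadweight loss = $660 hundred.

Before the tax: set 241 − 5P = 6P − 133 → P* = $34, Q* = 71.
With the tax collected from sellers, supply shifts: Qs = 6(P − 22) − 133.
Solving gives Q = 11 with buyers paying $46 and sellers receiving $24 (the $22 wedge).
Quantity falls by |ΔQ| = |71 − 11| = 60.
DWL = ½ · t · |ΔQ| = ½ · 22 · 60 = $660.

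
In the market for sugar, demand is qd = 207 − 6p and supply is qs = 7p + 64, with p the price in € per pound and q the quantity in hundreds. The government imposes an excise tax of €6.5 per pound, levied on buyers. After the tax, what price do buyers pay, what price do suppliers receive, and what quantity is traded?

Buyers pay €14.5; suppliers receive €8; quantity = 120.

Without the tax, 207 − 6p = 7p + 64 gives 13p = 143, so p* = €11 and q* = 141.
With the tax collected from buyers, demand (in seller-price terms) shifts: qd = 207 − 6(p + 6.5).
Solving gives q = 120 with buyers paying €14.5 and suppliers receiving €8 (the €6.5 wedge).
The less price-elastic side of the market bears the larger share of a per-unit tax.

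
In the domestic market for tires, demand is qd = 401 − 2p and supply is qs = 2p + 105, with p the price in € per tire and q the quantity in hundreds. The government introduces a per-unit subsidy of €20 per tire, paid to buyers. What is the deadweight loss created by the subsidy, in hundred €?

Before the subsidy: set 401 − 2p = 2p + 105 → p* = €74, q* = 253.
With a per-unit subsidy paid to buyers, each effectively pays p − 20, so demand becomes qd = 401 − 2(p − 20).
New equilibrium: buyers pay €64, producers receive €84, q = 273. (Wedge: pb − ps = −20.)
Quantity rises by |ΔQ| = |253 − 273| = 20.
DWL = ½ · t · |ΔQ| = ½ · 20 · 20 = €200.

Deadweight loss = €200 hundred.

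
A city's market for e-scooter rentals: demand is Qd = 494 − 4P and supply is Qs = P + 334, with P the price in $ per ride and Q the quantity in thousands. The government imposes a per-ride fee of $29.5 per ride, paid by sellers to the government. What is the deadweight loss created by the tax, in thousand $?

Deadweight loss = $348.1 thousand.

Before the tax: set 494 − 4P = P + 334 → P* = $32, Q* = 366.
With the tax collected from sellers, supply shifts: Qs = (P − 29.5) + 334.
New equilibrium: consumers pay $37.9, sellers receive $8.4, Q = 342.4. (Wedge: Pb − Ps = 29.5.)
Quantity falls by |ΔQ| = |366 − 342.4| = 23.6.
DWL = ½ · t · |ΔQ| = ½ · 29.5 · 23.6 = $348.1.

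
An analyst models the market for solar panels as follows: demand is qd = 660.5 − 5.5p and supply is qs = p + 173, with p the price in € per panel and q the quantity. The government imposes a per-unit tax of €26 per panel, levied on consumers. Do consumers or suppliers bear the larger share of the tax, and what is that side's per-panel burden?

Before the tax: set 660.5 − 5.5p = p + 173 → p* = €75, q* = 248.
With the tax collected from consumers, demand (in seller-price terms) shifts: qd = 660.5 − 5.5(p + 26).
Solving gives q = 226 with consumers paying €79 and suppliers receiving €53 (the €26 wedge).
Per-panel burden: consumers €4, suppliers €22.
Suppliers take the larger share because supply is less price-elastic here (demand slope 5.5 vs supply slope 1).
The less price-elastic side of the market bears the larger share of a per-unit tax.

Suppliers bear the larger share: €22 per panel.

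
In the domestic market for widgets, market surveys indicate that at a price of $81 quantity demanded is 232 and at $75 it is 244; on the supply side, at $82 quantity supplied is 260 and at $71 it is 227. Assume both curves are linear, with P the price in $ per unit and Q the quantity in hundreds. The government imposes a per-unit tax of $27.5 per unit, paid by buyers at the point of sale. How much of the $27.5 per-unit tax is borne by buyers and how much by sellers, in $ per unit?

Buyers bear $16.5 per unit; sellers bear $11 per unit.

Demand slope: (244 − 232)/(75 − 81) = -2, so Qd = 394 − 2P.
Supply slope: (227 − 260)/(71 − 82) = 3, so Qs = 3P + 14.
Without the tax, 394 − 2P = 3P + 14 gives 5P = 380, so P* = $76 and Q* = 242.
With the tax collected from buyers, demand (in seller-price terms) shifts: Qd = 394 − 2(P + 27.5).
Solving gives Q = 209 with buyers paying $92.5 and sellers receiving $65 (the $27.5 wedge).
Burden on buyers: $16.5; on sellers: $11. (They sum to $27.5.)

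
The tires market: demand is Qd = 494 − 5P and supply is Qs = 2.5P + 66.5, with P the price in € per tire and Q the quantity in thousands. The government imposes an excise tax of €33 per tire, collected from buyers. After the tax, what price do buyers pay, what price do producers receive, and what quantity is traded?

Buyers pay €68; producers receive €35; quantity = 154.

Before the tax: set 494 − 5P = 2.5P + 66.5 → P* = €57, Q* = 209.
With the tax collected from buyers, demand (in seller-price terms) shifts: Qd = 494 − 5(P + 33).
Solving gives Q = 154 with buyers paying €68 and producers receiving €35 (the €33 wedge).
The less price-elastic side of the market bears the larger share of a per-unit tax.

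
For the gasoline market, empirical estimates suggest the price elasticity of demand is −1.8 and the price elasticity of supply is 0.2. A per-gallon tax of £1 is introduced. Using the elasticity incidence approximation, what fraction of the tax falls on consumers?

Consumers' share ≈ 0.1.

Incidence ratio: consumers' share ≈ εs / (εs + |εd|) = 0.2 / (0.2 + 1.8) = 0.1.
Supply is the less elastic side, so consumers bear the smaller share.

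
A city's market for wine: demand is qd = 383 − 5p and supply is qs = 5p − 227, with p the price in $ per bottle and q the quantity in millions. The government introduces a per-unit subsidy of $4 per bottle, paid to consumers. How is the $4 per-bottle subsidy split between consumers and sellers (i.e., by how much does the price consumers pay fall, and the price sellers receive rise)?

Consumers gain $2 per bottle; sellers gain $2 per bottle.

Before the subsidy: set 383 − 5p = 5p − 227 → p* = $61, q* = 78.
With a per-unit subsidy paid to consumers, each effectively pays p − 4, so demand becomes qd = 383 − 5(p − 4).
Solving gives q = 88 with consumers paying $59 and sellers receiving $63 (the $4 wedge).
Gain to consumers: $2; to sellers: $2. (They sum to $4.)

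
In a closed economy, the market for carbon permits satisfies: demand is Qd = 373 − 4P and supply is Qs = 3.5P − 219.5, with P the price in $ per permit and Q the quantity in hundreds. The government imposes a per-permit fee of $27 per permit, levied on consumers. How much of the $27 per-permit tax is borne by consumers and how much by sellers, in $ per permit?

Without the tax, 373 − 4P = 3.5P − 219.5 gives 7.5P = 592.5, so P* = $79 and Q* = 57.
With the tax collected from consumers, demand (in seller-price terms) shifts: Qd = 373 − 4(P + 27).
Solving gives Q = 6.6 with consumers paying $91.6 and sellers receiving $64.6 (the $27 wedge).
Burden on consumers: $12.6; on sellers: $14.4. (They sum to $27.)

Consumers bear $12.6 per permit; sellers bear $14.4 per permit.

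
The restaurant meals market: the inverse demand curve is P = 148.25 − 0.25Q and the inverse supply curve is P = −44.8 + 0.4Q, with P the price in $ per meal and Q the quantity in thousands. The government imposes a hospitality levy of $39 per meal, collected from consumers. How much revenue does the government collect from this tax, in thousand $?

Inverting to Q(P) form: Qd = 593 − 4P; Qs = 2.5P + 112.
Before the tax: set 593 − 4P = 2.5P + 112 → P* = $74, Q* = 297.
With the tax collected from consumers, demand (in seller-price terms) shifts: Qd = 593 − 4(P + 39).
New equilibrium: consumers pay $89, suppliers receive $50, Q = 237. (Wedge: Pb − Ps = 39.)
Revenue = t · Q = 39 · 237 = $9243.

Tax revenue = $9243 thousand.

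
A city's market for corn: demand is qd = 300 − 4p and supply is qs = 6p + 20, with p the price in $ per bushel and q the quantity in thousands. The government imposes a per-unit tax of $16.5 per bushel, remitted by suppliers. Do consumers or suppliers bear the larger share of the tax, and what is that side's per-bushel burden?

Before the tax: set 300 − 4p = 6p + 20 → p* = $28, q* = 188.
With the tax collected from suppliers, supply shifts: qs = 6(p − 16.5) + 20.
Solving gives q = 148.4 with consumers paying $37.9 and suppliers receiving $21.4 (the $16.5 wedge).
Per-bushel burden: consumers $9.9, suppliers $6.6.
Consumers take the larger share because demand is less price-elastic here (demand slope 4 vs supply slope 6).
The less price-elastic side of the market bears the larger share of a per-unit tax.

Consumers bear the larger share: $9.9 per bushel.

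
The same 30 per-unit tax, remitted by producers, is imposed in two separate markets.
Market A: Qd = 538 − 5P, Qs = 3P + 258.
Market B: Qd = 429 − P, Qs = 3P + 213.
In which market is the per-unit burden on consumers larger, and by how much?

Market B, by 11.25.

Market A: pre-tax P* = 35, Q* = 363; post-tax Q = 306.75; per-unit burden on consumers = 11.25.
Market B: pre-tax P* = 54, Q* = 375; post-tax Q = 352.5; per-unit burden on consumers = 22.5.
Difference: 11.25 vs 22.5 → market B is larger by 11.25.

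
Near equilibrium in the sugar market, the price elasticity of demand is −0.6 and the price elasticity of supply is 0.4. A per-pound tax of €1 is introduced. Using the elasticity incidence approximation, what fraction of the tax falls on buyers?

Incidence ratio: buyers' share ≈ εs / (εs + |εd|) = 0.4 / (0.4 + 0.6) = 0.4.
Supply is the less elastic side, so buyers bear the smaller share.

Buyers' share ≈ 0.4.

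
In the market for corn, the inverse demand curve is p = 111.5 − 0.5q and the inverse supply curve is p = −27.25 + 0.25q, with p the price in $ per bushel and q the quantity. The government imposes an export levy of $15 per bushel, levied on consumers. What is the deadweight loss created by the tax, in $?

Deadweight loss = $150.

Inverting to q(p) form: qd = 223 − 2p; qs = 4p + 109.
Before the tax: set 223 − 2p = 4p + 109 → p* = $19, q* = 185.
With the tax collected from consumers, demand (in seller-price terms) shifts: qd = 223 − 2(p + 15).
New equilibrium: consumers pay $29, producers receive $14, q = 165. (Wedge: pb − ps = 15.)
Quantity falls by |ΔQ| = |185 − 165| = 20.
DWL = ½ · t · |ΔQ| = ½ · 15 · 20 = $150.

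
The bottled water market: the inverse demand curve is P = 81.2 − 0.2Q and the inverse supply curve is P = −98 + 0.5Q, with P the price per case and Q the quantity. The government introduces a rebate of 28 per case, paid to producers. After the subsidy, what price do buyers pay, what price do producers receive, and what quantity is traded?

Inverting to Q(P) form: Qd = 406 − 5P; Qs = 2P + 196.
Without the subsidy, 406 − 5P = 2P + 196 gives 7P = 210, so P* = 30 and Q* = 256.
With a per-unit subsidy paid to producers, each receives P + 28 per unit sold, so supply becomes Qs = 2(P + 28) + 196.
Solving gives Q = 296 with buyers paying 22 and producers receiving 50 (the 28 wedge).

Buyers pay 22; producers receive 50; quantity = 296.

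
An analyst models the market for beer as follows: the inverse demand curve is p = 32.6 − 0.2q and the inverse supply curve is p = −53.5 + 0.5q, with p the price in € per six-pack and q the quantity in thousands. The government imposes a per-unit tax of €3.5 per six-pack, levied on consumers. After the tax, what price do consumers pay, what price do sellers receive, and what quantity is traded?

Inverting to q(p) form: qd = 163 − 5p; qs = 2p + 107.
Without the tax, 163 − 5p = 2p + 107 gives 7p = 56, so p* = €8 and q* = 123.
With the tax collected from consumers, demand (in seller-price terms) shifts: qd = 163 − 5(p + 3.5).
New equilibrium: consumers pay €9, sellers receive €5.5, q = 118. (Wedge: pb − ps = 3.5.)

Consumers pay €9; sellers receive €5.5; quantity = 118.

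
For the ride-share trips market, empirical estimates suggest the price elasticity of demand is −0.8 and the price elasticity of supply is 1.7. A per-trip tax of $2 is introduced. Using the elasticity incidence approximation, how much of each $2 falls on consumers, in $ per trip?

Incidence ratio: consumers' share ≈ εs / (εs + |εd|) = 1.7 / (1.7 + 0.8) = 0.68.
So consumers bear ≈ 0.68 × $2 = $1.36; sellers bear $0.64.

Consumers bear ≈ $1.36 per trip.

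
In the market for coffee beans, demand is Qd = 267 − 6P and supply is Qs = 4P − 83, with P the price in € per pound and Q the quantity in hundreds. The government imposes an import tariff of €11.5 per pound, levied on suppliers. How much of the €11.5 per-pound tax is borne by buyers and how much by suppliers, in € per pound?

Before the tax: set 267 − 6P = 4P − 83 → P* = €35, Q* = 57.
With the tax collected from suppliers, supply shifts: Qs = 4(P − 11.5) − 83.
Solving gives Q = 29.4 with buyers paying €39.6 and suppliers receiving €28.1 (the €11.5 wedge).
Burden on buyers: €4.6; on suppliers: €6.9. (They sum to €11.5.)
The less price-elastic side of the market bears the larger share of a per-unit tax.

Buyers bear €4.6 per pound; suppliers bear €6.9 per pound.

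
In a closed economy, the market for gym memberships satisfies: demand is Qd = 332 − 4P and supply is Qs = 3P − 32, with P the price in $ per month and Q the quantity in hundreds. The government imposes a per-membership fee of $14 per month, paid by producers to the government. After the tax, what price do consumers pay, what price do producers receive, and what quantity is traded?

Consumers pay $58; producers receive $44; quantity = 100.

Without the tax, 332 − 4P = 3P − 32 gives 7P = 364, so P* = $52 and Q* = 124.
With the tax collected from producers, supply shifts: Qs = 3(P − 14) − 32.
Solving gives Q = 100 with consumers paying $58 and producers receiving $44 (the $14 wedge).
The less price-elastic side of the market bears the larger share of a per-unit tax.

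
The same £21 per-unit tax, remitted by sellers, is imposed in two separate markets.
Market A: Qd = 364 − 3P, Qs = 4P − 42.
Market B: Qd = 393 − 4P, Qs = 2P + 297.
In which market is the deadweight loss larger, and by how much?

Market A: pre-tax P* = £58, Q* = 190; post-tax Q = 154; deadweight loss = £378.
Market B: pre-tax P* = £16, Q* = 329; post-tax Q = 301; deadweight loss = £294.
Difference: £378 vs £294 → market A is larger by £84.

Market A, by £84.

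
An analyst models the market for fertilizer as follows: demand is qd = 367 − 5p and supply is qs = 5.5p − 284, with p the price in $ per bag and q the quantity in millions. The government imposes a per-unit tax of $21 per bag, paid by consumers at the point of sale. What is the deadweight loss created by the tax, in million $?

Deadweight loss = $577.5 million.

Without the tax, 367 − 5p = 5.5p − 284 gives 10.5p = 651, so p* = $62 and q* = 57.
With the tax collected from consumers, demand (in seller-price terms) shifts: qd = 367 − 5(p + 21).
Solving gives q = 2 with consumers paying $73 and producers receiving $52 (the $21 wedge).
Quantity falls by |ΔQ| = |57 − 2| = 55.
DWL = ½ · t · |ΔQ| = ½ · 21 · 55 = $577.5.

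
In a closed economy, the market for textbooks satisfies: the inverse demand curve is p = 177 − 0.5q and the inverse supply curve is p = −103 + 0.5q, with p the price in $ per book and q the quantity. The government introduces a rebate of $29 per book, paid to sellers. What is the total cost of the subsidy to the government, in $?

Rewrite in direct form: qd = 354 − 2p and qs = 2p + 206.
Before the subsidy: set 354 − 2p = 2p + 206 → p* = $37, q* = 280.
With a per-unit subsidy paid to sellers, each receives p + 29 per unit sold, so supply becomes qs = 2(p + 29) + 206.
Solving gives q = 309 with buyers paying $22.5 and sellers receiving $51.5 (the $29 wedge).
Outlay = t · Q = 29 · 309 = $8961.

Government outlay = $8961.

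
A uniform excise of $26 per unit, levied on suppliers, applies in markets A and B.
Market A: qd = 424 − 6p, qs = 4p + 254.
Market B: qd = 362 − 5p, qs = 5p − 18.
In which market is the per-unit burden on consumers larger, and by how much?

Market A: pre-tax p* = $17, q* = 322; post-tax q = 259.6; per-unit burden on consumers = $10.4.
Market B: pre-tax p* = $38, q* = 172; post-tax q = 107; per-unit burden on consumers = $13.
Difference: $10.4 vs $13 → market B is larger by $2.6.

Market B, by $2.6.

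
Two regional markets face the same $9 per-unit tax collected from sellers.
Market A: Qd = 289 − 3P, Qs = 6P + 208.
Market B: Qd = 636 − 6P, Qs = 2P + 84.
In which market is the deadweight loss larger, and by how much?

Market A: pre-tax P* = $9, Q* = 262; post-tax Q = 244; deadweight loss = $81.
Market B: pre-tax P* = $69, Q* = 222; post-tax Q = 208.5; deadweight loss = $60.75.
Difference: $81 vs $60.75 → market A is larger by $20.25.

Market A, by $20.25.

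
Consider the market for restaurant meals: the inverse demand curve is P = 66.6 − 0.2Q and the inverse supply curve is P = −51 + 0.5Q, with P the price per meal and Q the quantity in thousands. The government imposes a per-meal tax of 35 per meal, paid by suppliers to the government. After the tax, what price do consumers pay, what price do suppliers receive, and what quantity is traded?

Consumers pay 43; suppliers receive 8; quantity = 118.

Rewrite in direct form: Qd = 333 − 5P and Qs = 2P + 102.
Without the tax, 333 − 5P = 2P + 102 gives 7P = 231, so P* = 33 and Q* = 168.
With the tax collected from suppliers, supply shifts: Qs = 2(P − 35) + 102.
New equilibrium: consumers pay 43, suppliers receive 8, Q = 118. (Wedge: Pb − Ps = 35.)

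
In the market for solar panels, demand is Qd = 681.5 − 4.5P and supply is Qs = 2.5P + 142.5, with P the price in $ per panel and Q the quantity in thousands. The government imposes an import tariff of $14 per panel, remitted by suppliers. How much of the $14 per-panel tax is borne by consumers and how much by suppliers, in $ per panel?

Consumers bear $5 per panel; suppliers bear $9 per panel.

Before the tax: set 681.5 − 4.5P = 2.5P + 142.5 → P* = $77, Q* = 335.
With the tax collected from suppliers, supply shifts: Qs = 2.5(P − 14) + 142.5.
Solving gives Q = 312.5 with consumers paying $82 and suppliers receiving $68 (the $14 wedge).
Burden on consumers: $5; on suppliers: $9. (They sum to $14.)
The less price-elastic side of the market bears the larger share of a per-unit tax.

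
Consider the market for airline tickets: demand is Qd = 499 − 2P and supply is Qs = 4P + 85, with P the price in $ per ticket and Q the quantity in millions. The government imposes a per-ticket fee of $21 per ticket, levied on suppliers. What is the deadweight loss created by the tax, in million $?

Before the tax: set 499 − 2P = 4P + 85 → P* = $69, Q* = 361.
With the tax collected from suppliers, supply shifts: Qs = 4(P − 21) + 85.
Solving gives Q = 333 with buyers paying $83 and suppliers receiving $62 (the $21 wedge).
Quantity falls by |ΔQ| = |361 − 333| = 28.
DWL = ½ · t · |ΔQ| = ½ · 21 · 28 = $294.

Deadweight loss = $294 million.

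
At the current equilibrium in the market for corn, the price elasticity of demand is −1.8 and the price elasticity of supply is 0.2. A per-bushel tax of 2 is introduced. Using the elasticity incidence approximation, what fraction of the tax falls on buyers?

Buyers' share ≈ 0.1.

Incidence ratio: buyers' share ≈ εs / (εs + |εd|) = 0.2 / (0.2 + 1.8) = 0.1.
Supply is the less elastic side, so buyers bear the smaller share.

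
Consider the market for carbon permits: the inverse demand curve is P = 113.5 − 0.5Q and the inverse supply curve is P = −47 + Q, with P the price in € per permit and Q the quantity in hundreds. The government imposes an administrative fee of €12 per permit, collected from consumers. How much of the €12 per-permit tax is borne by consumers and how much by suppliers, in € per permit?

Rewrite in direct form: Qd = 227 − 2P and Qs = P + 47.
Before the tax: set 227 − 2P = P + 47 → P* = €60, Q* = 107.
With the tax collected from consumers, demand (in seller-price terms) shifts: Qd = 227 − 2(P + 12).
Solving gives Q = 99 with consumers paying €64 and suppliers receiving €52 (the €12 wedge).
Burden on consumers: €4; on suppliers: €8. (They sum to €12.)
The less price-elastic side of the market bears the larger share of a per-unit tax.

Consumers bear €4 per permit; suppliers bear €8 per permit.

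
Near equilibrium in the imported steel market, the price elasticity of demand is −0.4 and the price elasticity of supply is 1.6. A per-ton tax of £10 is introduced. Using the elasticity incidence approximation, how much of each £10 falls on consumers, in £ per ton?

Incidence ratio: consumers' share ≈ εs / (εs + |εd|) = 1.6 / (1.6 + 0.4) = 0.8.
So consumers bear ≈ 0.8 × £10 = £8; suppliers bear £2.

Consumers bear ≈ £8 per ton.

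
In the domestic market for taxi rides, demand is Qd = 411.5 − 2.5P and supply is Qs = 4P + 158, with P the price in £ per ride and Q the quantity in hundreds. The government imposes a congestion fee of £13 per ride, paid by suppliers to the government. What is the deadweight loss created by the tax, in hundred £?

Deadweight loss = £130 hundred.

Before the tax: set 411.5 − 2.5P = 4P + 158 → P* = £39, Q* = 314.
With the tax collected from suppliers, supply shifts: Qs = 4(P − 13) + 158.
Solving gives Q = 294 with consumers paying £47 and suppliers receiving £34 (the £13 wedge).
Quantity falls by |ΔQ| = |314 − 294| = 20.
DWL = ½ · t · |ΔQ| = ½ · 13 · 20 = £130.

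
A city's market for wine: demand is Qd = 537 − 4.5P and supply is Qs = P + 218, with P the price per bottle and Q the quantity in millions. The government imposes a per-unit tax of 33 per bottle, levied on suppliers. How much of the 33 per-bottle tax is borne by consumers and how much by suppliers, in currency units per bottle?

Without the tax, 537 − 4.5P = P + 218 gives 5.5P = 319, so P* = 58 and Q* = 276.
With the tax collected from suppliers, supply shifts: Qs = (P − 33) + 218.
Solving gives Q = 249 with consumers paying 64 and suppliers receiving 31 (the 33 wedge).
Burden on consumers: 6; on suppliers: 27. (They sum to 33.)
The less price-elastic side of the market bears the larger share of a per-unit tax.

Consumers bear 6 per bottle; suppliers bear 27 per bottle.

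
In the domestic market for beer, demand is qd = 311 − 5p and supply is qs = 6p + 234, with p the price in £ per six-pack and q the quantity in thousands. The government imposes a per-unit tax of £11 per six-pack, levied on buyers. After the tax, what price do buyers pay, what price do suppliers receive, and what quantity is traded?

Before the tax: set 311 − 5p = 6p + 234 → p* = £7, q* = 276.
With the tax collected from buyers, demand (in seller-price terms) shifts: qd = 311 − 5(p + 11).
New equilibrium: buyers pay £13, suppliers receive £2, q = 246. (Wedge: pb − ps = 11.)
The less price-elastic side of the market bears the larger share of a per-unit tax.

Buyers pay £13; suppliers receive £2; quantity = 246.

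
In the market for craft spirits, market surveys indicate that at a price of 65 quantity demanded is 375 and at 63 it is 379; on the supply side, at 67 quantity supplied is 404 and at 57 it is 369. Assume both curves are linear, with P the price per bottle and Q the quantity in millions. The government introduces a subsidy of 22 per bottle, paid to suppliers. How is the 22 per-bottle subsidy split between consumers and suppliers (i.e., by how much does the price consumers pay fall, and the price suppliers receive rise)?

Demand slope: (379 − 375)/(63 − 65) = -2, so Qd = 505 − 2P.
Supply slope: (369 − 404)/(57 − 67) = 3.5, so Qs = 3.5P + 169.5.
Without the subsidy, 505 − 2P = 3.5P + 169.5 gives 5.5P = 335.5, so P* = 61 and Q* = 383.
With a per-unit subsidy paid to suppliers, each receives P + 22 per unit sold, so supply becomes Qs = 3.5(P + 22) + 169.5.
Solving gives Q = 411 with consumers paying 47 and suppliers receiving 69 (the 22 wedge).
Gain to consumers: 14; to suppliers: 8. (They sum to 22.)

Consumers gain 14 per bottle; suppliers gain 8 per bottle.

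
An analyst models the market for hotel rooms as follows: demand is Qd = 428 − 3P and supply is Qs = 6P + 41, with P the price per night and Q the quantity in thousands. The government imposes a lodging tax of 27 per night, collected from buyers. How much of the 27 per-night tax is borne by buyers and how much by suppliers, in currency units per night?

Before the tax: set 428 − 3P = 6P + 41 → P* = 43, Q* = 299.
With the tax collected from buyers, demand (in seller-price terms) shifts: Qd = 428 − 3(P + 27).
Solving gives Q = 245 with buyers paying 61 and suppliers receiving 34 (the 27 wedge).
Burden on buyers: 18; on suppliers: 9. (They sum to 27.)

Buyers bear 18 per night; suppliers bear 9 per night.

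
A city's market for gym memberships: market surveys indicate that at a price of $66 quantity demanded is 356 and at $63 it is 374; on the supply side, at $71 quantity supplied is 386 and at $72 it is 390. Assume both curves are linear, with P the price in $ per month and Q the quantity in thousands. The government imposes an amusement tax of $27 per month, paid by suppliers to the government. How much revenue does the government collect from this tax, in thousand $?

Tax revenue = $8024.4 thousand.

Demand slope: (374 − 356)/(63 − 66) = -6, so Qd = 752 − 6P.
Supply slope: (390 − 386)/(72 − 71) = 4, so Qs = 4P + 102.
Before the tax: set 752 − 6P = 4P + 102 → P* = $65, Q* = 362.
With the tax collected from suppliers, supply shifts: Qs = 4(P − 27) + 102.
Solving gives Q = 297.2 with buyers paying $75.8 and suppliers receiving $48.8 (the $27 wedge).
Revenue = t · Q = 27 · 297.2 = $8024.4.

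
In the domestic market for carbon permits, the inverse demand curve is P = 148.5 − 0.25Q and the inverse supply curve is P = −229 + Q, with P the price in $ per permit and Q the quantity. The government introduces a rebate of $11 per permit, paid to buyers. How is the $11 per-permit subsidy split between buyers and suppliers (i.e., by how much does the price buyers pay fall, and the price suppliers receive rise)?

Buyers gain $2.2 per permit; suppliers gain $8.8 per permit.

Rewrite in direct form: Qd = 594 − 4P and Qs = P + 229.
Without the subsidy, 594 − 4P = P + 229 gives 5P = 365, so P* = $73 and Q* = 302.
With a per-unit subsidy paid to buyers, each effectively pays P − 11, so demand becomes Qd = 594 − 4(P − 11).
New equilibrium: buyers pay $70.8, suppliers receive $81.8, Q = 310.8. (Wedge: Pb − Ps = −11.)
Gain to buyers: $2.2; to suppliers: $8.8. (They sum to $11.)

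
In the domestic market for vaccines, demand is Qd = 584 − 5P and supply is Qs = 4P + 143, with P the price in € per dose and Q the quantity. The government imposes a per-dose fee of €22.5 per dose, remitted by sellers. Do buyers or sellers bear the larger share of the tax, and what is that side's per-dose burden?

Sellers bear the larger share: €12.5 per dose.

Before the tax: set 584 − 5P = 4P + 143 → P* = €49, Q* = 339.
With the tax collected from sellers, supply shifts: Qs = 4(P − 22.5) + 143.
Solving gives Q = 289 with buyers paying €59 and sellers receiving €36.5 (the €22.5 wedge).
Per-dose burden: buyers €10, sellers €12.5.
Sellers take the larger share because supply is less price-elastic here (demand slope 5 vs supply slope 4).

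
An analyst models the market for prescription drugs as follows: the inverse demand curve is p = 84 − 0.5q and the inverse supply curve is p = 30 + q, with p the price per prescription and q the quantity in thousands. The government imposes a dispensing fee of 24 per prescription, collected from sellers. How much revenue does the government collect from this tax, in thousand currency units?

Tax revenue = 480 thousand.

Rewrite in direct form: qd = 168 − 2p and qs = p − 30.
Before the tax: set 168 − 2p = p − 30 → p* = 66, q* = 36.
With the tax collected from sellers, supply shifts: qs = (p − 24) − 30.
New equilibrium: buyers pay 74, sellers receive 50, q = 20. (Wedge: pb − ps = 24.)
Revenue = t · Q = 24 · 20 = 480.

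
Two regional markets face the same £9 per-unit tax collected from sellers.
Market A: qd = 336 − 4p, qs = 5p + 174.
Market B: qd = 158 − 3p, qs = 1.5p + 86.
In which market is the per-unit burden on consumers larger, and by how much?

Market A, by £2.

Market A: pre-tax p* = £18, q* = 264; post-tax q = 244; per-unit burden on consumers = £5.
Market B: pre-tax p* = £16, q* = 110; post-tax q = 101; per-unit burden on consumers = £3.
Difference: £5 vs £3 → market A is larger by £2.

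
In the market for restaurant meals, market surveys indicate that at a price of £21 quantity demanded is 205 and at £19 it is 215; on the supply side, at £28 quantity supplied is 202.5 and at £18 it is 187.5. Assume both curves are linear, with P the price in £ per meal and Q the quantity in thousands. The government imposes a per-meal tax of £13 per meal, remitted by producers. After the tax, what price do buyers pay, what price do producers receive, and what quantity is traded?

Buyers pay £26; producers receive £13; quantity = 180.

Demand slope: (215 − 205)/(19 − 21) = -5, so Qd = 310 − 5P.
Supply slope: (187.5 − 202.5)/(18 − 28) = 1.5, so Qs = 1.5P + 160.5.
Without the tax, 310 − 5P = 1.5P + 160.5 gives 6.5P = 149.5, so P* = £23 and Q* = 195.
With the tax collected from producers, supply shifts: Qs = 1.5(P − 13) + 160.5.
Solving gives Q = 180 with buyers paying £26 and producers receiving £13 (the £13 wedge).
The less price-elastic side of the market bears the larger share of a per-unit tax.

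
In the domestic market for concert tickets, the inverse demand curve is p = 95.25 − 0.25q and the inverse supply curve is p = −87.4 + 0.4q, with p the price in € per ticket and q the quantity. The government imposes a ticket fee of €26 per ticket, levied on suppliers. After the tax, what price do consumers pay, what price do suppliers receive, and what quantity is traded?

Inverting to q(p) form: qd = 381 − 4p; qs = 2.5p + 218.5.
Without the tax, 381 − 4p = 2.5p + 218.5 gives 6.5p = 162.5, so p* = €25 and q* = 281.
With the tax collected from suppliers, supply shifts: qs = 2.5(p − 26) + 218.5.
New equilibrium: consumers pay €35, suppliers receive €9, q = 241. (Wedge: pb − ps = 26.)
The less price-elastic side of the market bears the larger share of a per-unit tax.

Consumers pay €35; suppliers receive €9; quantity = 241.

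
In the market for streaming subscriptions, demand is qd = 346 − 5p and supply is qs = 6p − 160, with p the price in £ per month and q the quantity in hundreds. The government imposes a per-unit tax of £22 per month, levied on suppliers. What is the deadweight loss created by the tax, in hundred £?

Deadweight loss = £660 hundred.

Before the tax: set 346 − 5p = 6p − 160 → p* = £46, q* = 116.
With the tax collected from suppliers, supply shifts: qs = 6(p − 22) − 160.
Solving gives q = 56 with buyers paying £58 and suppliers receiving £36 (the £22 wedge).
Quantity falls by |ΔQ| = |116 − 56| = 60.
DWL = ½ · t · |ΔQ| = ½ · 22 · 60 = £660.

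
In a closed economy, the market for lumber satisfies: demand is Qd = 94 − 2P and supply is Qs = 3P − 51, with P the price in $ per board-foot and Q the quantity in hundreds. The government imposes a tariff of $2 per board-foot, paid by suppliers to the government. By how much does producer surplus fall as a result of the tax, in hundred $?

Before the tax: set 94 − 2P = 3P − 51 → P* = $29, Q* = 36.
With the tax collected from suppliers, supply shifts: Qs = 3(P − 2) − 51.
Solving gives Q = 33.6 with consumers paying $30.2 and suppliers receiving $28.2 (the $2 wedge).
ΔPS is the trapezoid between Q = 33.6 and Q = 36 of height $0.8: ½ · (36 + 33.6) · 0.8 = $27.84.

Producer surplus falls by $27.84 hundred.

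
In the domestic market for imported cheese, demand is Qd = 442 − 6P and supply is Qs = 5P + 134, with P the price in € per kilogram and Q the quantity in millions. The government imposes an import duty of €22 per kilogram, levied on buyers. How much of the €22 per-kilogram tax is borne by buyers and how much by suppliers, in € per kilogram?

Without the tax, 442 − 6P = 5P + 134 gives 11P = 308, so P* = €28 and Q* = 274.
With the tax collected from buyers, demand (in seller-price terms) shifts: Qd = 442 − 6(P + 22).
Solving gives Q = 214 with buyers paying €38 and suppliers receiving €16 (the €22 wedge).
Burden on buyers: €10; on suppliers: €12. (They sum to €22.)
The less price-elastic side of the market bears the larger share of a per-unit tax.

Buyers bear €10 per kilogram; suppliers bear €12 per kilogram.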